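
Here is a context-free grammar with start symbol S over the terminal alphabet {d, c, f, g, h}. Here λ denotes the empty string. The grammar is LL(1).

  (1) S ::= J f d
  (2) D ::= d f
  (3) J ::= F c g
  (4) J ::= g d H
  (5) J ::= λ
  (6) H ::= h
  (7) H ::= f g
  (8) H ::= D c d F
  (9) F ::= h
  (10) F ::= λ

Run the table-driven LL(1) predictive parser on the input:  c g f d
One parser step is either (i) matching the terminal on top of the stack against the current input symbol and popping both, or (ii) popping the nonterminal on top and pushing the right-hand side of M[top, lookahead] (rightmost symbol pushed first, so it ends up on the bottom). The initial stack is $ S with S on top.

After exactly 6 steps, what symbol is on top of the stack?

d

step 1: stack=$ S  input=c g f d $  — expand S ::= J f d
step 2: stack=$ d f J  input=c g f d $  — expand J ::= F c g
step 3: stack=$ d f g c F  input=c g f d $  — expand F ::= λ
step 4: stack=$ d f g c  input=c g f d $  — match c
step 5: stack=$ d f g  input=g f d $  — match g
step 6: stack=$ d f  input=f d $  — match f
Stack after step 6: $ d (top = d).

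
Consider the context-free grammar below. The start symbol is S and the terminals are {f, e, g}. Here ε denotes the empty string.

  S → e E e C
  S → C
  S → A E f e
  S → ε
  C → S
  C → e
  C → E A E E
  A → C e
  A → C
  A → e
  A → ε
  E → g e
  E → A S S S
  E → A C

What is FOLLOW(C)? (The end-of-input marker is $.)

{$, e, f, g}

FIRST(S): from S→e E e C we get {e}; from S→C we get {ε, e, f, g}; from S→A E f e we get {e, f, g}; from S→ε we get {ε}. So FIRST(S) = {ε, e, f, g}.
FIRST(C): from C→S we get {ε, e, f, g}; from C→e we get {e}; from C→E A E E we get {ε, e, f, g}. So FIRST(C) = {ε, e, f, g}.
FIRST(A): from A→C e we get {e, f, g}; from A→C we get {ε, e, f, g}; from A→e we get {e}; from A→ε we get {ε}. So FIRST(A) = {ε, e, f, g}.
FIRST(E): from E→g e we get {g}; from E→A S S S we get {ε, e, f, g}; from E→A C we get {ε, e, f, g}. So FIRST(E) = {ε, e, f, g}.
FOLLOW(S) includes $ since S is the start symbol.
FOLLOW(S): in C→S, the suffix after S is empty, so FOLLOW(S) ⊇ FOLLOW(C) = {$, e, f, g}; in E→A S S S (occurrence 1), S is followed by S S with FIRST {ε, e, f, g}; in E→A S S S (occurrence 1), the suffix after S is nullable, so FOLLOW(S) ⊇ FOLLOW(E) = {$, e, f, g}; in E→A S S S (occurrence 2), S is followed by S with FIRST {ε, e, f, g}; in E→A S S S (occurrence 2), the suffix after S is nullable, so FOLLOW(S) ⊇ FOLLOW(E) = {$, e, f, g}; in E→A S S S (occurrence 3), the suffix after S is empty, so FOLLOW(S) ⊇ FOLLOW(E) = {$, e, f, g}. Thus FOLLOW(S) = {$, e, f, g}.
FOLLOW(C): in S→e E e C, the suffix after C is empty, so FOLLOW(C) ⊇ FOLLOW(S) = {$, e, f, g}; in S→C, the suffix after C is empty, so FOLLOW(C) ⊇ FOLLOW(S) = {$, e, f, g}; in A→C e, C is followed by e with FIRST {e}; in A→C, the suffix after C is empty, so FOLLOW(C) ⊇ FOLLOW(A) = {$, e, f, g}; in E→A C, the suffix after C is empty, so FOLLOW(C) ⊇ FOLLOW(E) = {$, e, f, g}. Thus FOLLOW(C) = {$, e, f, g}.
FOLLOW(E): in S→e E e C, E is followed by e C with FIRST {e}; in S→A E f e, E is followed by f e with FIRST {f}; in C→E A E E (occurrence 1), E is followed by A E E with FIRST {ε, e, f, g}; in C→E A E E (occurrence 1), the suffix after E is nullable, so FOLLOW(E) ⊇ FOLLOW(C) = {$, e, f, g}; in C→E A E E (occurrence 2), E is followed by E with FIRST {ε, e, f, g}; in C→E A E E (occurrence 2), the suffix after E is nullable, so FOLLOW(E) ⊇ FOLLOW(C) = {$, e, f, g}; in C→E A E E (occurrence 3), the suffix after E is empty, so FOLLOW(E) ⊇ FOLLOW(C) = {$, e, f, g}. Thus FOLLOW(E) = {$, e, f, g}.
FOLLOW(A): in S→A E f e, A is followed by E f e with FIRST {e, f, g}; in C→E A E E, A is followed by E E with FIRST {ε, e, f, g}; in C→E A E E, the suffix after A is nullable, so FOLLOW(A) ⊇ FOLLOW(C) = {$, e, f, g}; in E→A S S S, A is followed by S S S with FIRST {ε, e, f, g}; in E→A S S S, the suffix after A is nullable, so FOLLOW(A) ⊇ FOLLOW(E) = {$, e, f, g}; in E→A C, A is followed by C with FIRST {ε, e, f, g}; in E→A C, the suffix after A is nullable, so FOLLOW(A) ⊇ FOLLOW(E) = {$, e, f, g}. Thus FOLLOW(A) = {$, e, f, g}.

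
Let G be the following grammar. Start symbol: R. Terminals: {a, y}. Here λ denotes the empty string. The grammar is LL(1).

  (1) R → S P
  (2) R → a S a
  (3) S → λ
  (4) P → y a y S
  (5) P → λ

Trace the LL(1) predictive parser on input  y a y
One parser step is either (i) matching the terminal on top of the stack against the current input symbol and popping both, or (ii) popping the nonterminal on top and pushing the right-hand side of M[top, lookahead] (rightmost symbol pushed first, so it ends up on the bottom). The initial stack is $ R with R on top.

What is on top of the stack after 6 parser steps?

     Stack      Input    Action
  1  $ R        y a y $  expand R → S P
  2  $ P S      y a y $  expand S → λ
  3  $ P        y a y $  expand P → y a y S
  4  $ S y a y  y a y $  match y
  5  $ S y a    a y $    match a
  6  $ S y      y $      match y
Stack after step 6: $ S (top = S).

S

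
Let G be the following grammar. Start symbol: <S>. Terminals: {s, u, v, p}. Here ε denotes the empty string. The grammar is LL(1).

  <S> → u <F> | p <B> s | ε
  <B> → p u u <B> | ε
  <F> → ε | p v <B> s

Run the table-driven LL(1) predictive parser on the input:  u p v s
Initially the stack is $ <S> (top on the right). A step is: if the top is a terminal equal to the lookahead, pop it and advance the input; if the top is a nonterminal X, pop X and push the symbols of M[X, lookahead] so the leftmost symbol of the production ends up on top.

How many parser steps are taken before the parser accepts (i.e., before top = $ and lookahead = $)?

     Stack        Input      Action
  1  $ <S>        u p v s $  expand <S> → u <F>
  2  $ <F> u      u p v s $  match u
  3  $ <F>        p v s $    expand <F> → p v <B> s
  4  $ s <B> v p  p v s $    match p
  5  $ s <B> v    v s $      match v
  6  $ s <B>      s $        expand <B> → ε
  7  $ s          s $        match s
Accept reached after 7 steps.

7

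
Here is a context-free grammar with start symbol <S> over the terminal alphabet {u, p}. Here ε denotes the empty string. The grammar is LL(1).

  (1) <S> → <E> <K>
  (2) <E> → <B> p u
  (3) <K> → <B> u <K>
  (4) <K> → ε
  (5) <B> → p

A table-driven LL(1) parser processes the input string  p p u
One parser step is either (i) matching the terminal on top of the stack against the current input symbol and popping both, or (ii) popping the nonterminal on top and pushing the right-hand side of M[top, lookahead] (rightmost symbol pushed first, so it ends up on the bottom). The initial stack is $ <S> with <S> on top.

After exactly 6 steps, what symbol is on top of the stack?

     Stack          Input    Action
  1  $ <S>          p p u $  expand <S> → <E> <K>
  2  $ <K> <E>      p p u $  expand <E> → <B> p u
  3  $ <K> u p <B>  p p u $  expand <B> → p
  4  $ <K> u p p    p p u $  match p
  5  $ <K> u p      p u $    match p
  6  $ <K> u        u $      match u
Stack after step 6: $ <K> (top = <K>).

<K>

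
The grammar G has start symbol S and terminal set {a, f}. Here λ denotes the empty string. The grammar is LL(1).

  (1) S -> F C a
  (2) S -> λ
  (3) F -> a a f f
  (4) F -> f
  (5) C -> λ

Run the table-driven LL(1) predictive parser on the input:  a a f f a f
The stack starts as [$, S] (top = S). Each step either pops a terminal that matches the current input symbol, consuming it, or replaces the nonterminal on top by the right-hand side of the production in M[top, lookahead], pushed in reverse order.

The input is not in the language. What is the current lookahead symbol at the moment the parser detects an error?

f

step 1: stack=$ S  input=a a f f a f $  — expand S -> F C a
step 2: stack=$ a C F  input=a a f f a f $  — expand F -> a a f f
step 3: stack=$ a C f f a a  input=a a f f a f $  — match a
step 4: stack=$ a C f f a  input=a f f a f $  — match a
step 5: stack=$ a C f f  input=f f a f $  — match f
step 6: stack=$ a C f  input=f a f $  — match f
step 7: stack=$ a C  input=a f $  — expand C -> λ
step 8: stack=$ a  input=a f $  — match a
step 9: stack=$  input=f $  — error: stack empty but input remains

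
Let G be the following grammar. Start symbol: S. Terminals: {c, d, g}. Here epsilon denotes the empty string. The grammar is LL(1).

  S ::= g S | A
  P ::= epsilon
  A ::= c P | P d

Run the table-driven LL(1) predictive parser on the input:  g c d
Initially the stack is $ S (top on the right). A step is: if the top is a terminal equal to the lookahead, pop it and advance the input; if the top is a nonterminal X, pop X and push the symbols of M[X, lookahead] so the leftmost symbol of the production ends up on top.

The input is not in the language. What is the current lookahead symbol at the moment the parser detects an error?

     Stack  Input    Action
  1  $ S    g c d $  expand S ::= g S
  2  $ S g  g c d $  match g
  3  $ S    c d $    expand S ::= A
  4  $ A    c d $    expand A ::= c P
  5  $ P c  c d $    match c
  6  $ P    d $      expand P ::= epsilon
  7  $      d $      error: stack empty but input remains

d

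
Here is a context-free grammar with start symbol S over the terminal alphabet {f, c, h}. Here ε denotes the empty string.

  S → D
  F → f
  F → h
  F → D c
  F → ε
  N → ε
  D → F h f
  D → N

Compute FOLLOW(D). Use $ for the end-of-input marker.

{$, c}

FIRST(N) = {ε}
FIRST(S) = {ε, c, f, h}  (via D)
FIRST(F) = {ε, c, f, h}  (via D c)
FIRST(D) = {ε, c, f, h}  (via F h f, N)
FOLLOW(S) includes $ since S is the start symbol.
FOLLOW(S): S appears on no right-hand side. Thus FOLLOW(S) = {$}.
FOLLOW(F): in D→F h f, F is followed by h f with FIRST {h}. Thus FOLLOW(F) = {h}.
FOLLOW(D): in S→D, the suffix after D is empty, so FOLLOW(D) ⊇ FOLLOW(S) = {$}; in F→D c, D is followed by c with FIRST {c}. Thus FOLLOW(D) = {$, c}.
FOLLOW(N): in D→N, the suffix after N is empty, so FOLLOW(N) ⊇ FOLLOW(D) = {$, c}. Thus FOLLOW(N) = {$, c}.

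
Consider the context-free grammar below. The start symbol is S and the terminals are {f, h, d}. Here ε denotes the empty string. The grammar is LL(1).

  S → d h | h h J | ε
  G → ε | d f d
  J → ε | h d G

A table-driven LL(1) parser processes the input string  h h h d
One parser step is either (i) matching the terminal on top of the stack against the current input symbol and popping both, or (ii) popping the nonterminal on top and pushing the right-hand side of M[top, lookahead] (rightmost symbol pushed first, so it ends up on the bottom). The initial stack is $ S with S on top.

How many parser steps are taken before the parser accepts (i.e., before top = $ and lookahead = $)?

7

step 1: stack=$ S  input=h h h d $  — expand S → h h J
step 2: stack=$ J h h  input=h h h d $  — match h
step 3: stack=$ J h  input=h h d $  — match h
step 4: stack=$ J  input=h d $  — expand J → h d G
step 5: stack=$ G d h  input=h d $  — match h
step 6: stack=$ G d  input=d $  — match d
step 7: stack=$ G  input=$  — expand G → ε
Accept reached after 7 steps.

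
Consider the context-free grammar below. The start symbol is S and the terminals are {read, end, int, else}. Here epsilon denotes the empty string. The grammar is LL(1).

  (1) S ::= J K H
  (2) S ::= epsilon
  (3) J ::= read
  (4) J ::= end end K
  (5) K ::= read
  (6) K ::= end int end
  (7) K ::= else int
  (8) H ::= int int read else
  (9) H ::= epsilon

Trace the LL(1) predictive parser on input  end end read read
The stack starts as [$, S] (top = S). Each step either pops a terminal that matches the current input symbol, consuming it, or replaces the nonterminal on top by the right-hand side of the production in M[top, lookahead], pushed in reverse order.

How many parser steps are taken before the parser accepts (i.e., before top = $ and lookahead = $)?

9

step 1: stack=$ S  input=end end read read $  — expand S ::= J K H
step 2: stack=$ H K J  input=end end read read $  — expand J ::= end end K
step 3: stack=$ H K K end end  input=end end read read $  — match end
step 4: stack=$ H K K end  input=end read read $  — match end
step 5: stack=$ H K K  input=read read $  — expand K ::= read
step 6: stack=$ H K read  input=read read $  — match read
step 7: stack=$ H K  input=read $  — expand K ::= read
step 8: stack=$ H read  input=read $  — match read
step 9: stack=$ H  input=$  — expand H ::= epsilon
Accept reached after 9 steps.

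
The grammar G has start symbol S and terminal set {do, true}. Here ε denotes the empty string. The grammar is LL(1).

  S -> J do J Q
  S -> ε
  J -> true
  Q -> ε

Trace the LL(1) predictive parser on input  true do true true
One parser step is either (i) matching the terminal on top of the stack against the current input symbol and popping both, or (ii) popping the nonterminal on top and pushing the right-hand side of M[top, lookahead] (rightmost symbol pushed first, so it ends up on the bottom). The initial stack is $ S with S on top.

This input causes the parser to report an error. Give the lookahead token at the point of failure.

true

step 1: stack=$ S  input=true do true true $  — expand S -> J do J Q
step 2: stack=$ Q J do J  input=true do true true $  — expand J -> true
step 3: stack=$ Q J do true  input=true do true true $  — match true
step 4: stack=$ Q J do  input=do true true $  — match do
step 5: stack=$ Q J  input=true true $  — expand J -> true
step 6: stack=$ Q true  input=true true $  — match true
step 7: stack=$ Q  input=true $  — error: M[Q, true] is empty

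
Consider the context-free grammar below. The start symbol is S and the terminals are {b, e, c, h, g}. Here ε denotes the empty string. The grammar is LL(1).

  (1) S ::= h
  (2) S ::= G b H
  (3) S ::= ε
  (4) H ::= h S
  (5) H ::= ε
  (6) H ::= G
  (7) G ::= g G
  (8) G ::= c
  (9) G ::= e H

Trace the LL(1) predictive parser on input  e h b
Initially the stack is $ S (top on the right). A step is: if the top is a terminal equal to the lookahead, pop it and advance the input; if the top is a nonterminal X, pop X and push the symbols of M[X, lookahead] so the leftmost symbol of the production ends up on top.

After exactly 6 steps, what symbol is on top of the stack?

     Stack      Input    Action
  1  $ S        e h b $  expand S ::= G b H
  2  $ H b G    e h b $  expand G ::= e H
  3  $ H b H e  e h b $  match e
  4  $ H b H    h b $    expand H ::= h S
  5  $ H b S h  h b $    match h
  6  $ H b S    b $      expand S ::= ε
Stack after step 6: $ H b (top = b).

b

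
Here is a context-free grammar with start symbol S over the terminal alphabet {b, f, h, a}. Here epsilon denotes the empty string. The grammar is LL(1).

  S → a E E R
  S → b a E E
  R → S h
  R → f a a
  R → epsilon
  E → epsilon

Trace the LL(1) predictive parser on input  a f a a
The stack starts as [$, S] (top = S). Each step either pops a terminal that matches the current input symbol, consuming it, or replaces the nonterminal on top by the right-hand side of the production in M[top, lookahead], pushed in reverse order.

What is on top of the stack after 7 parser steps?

step 1: stack=$ S  input=a f a a $  — expand S → a E E R
step 2: stack=$ R E E a  input=a f a a $  — match a
step 3: stack=$ R E E  input=f a a $  — expand E → epsilon
step 4: stack=$ R E  input=f a a $  — expand E → epsilon
step 5: stack=$ R  input=f a a $  — expand R → f a a
step 6: stack=$ a a f  input=f a a $  — match f
step 7: stack=$ a a  input=a a $  — match a
Stack after step 7: $ a (top = a).

a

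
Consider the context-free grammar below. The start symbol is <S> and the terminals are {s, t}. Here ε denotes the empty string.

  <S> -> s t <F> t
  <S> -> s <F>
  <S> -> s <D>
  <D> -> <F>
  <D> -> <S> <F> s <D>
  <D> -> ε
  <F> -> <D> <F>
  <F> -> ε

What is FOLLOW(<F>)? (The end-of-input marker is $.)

{$, s, t}

FIRST(<S>): from <S>->s t <F> t we get {s}; from <S>->s <F> we get {s}; from <S>->s <D> we get {s}. So FIRST(<S>) = {s}.
FIRST(<D>): from <D>-><F> we get {ε, s}; from <D>-><S> <F> s <D> we get {s}; from <D>->ε we get {ε}. So FIRST(<D>) = {ε, s}.
FIRST(<F>): from <F>-><D> <F> we get {ε, s}; from <F>->ε we get {ε}. So FIRST(<F>) = {ε, s}.
FOLLOW(<S>) includes $ since <S> is the start symbol.
FOLLOW(<S>): in <D>-><S> <F> s <D>, <S> is followed by <F> s <D> with FIRST {s}. Thus FOLLOW(<S>) = {$, s}.
FOLLOW(<D>): in <S>->s <D>, the suffix after <D> is empty, so FOLLOW(<D>) ⊇ FOLLOW(<S>) = {$, s}; in <D>-><S> <F> s <D>, the suffix after <D> is empty (adds nothing new); in <F>-><D> <F>, <D> is followed by <F> with FIRST {ε, s}; in <F>-><D> <F>, the suffix after <D> is nullable, so FOLLOW(<D>) ⊇ FOLLOW(<F>) = {$, s, t}. Thus FOLLOW(<D>) = {$, s, t}.
FOLLOW(<F>): in <S>->s t <F> t, <F> is followed by t with FIRST {t}; in <S>->s <F>, the suffix after <F> is empty, so FOLLOW(<F>) ⊇ FOLLOW(<S>) = {$, s}; in <D>-><F>, the suffix after <F> is empty, so FOLLOW(<F>) ⊇ FOLLOW(<D>) = {$, s, t}; in <D>-><S> <F> s <D>, <F> is followed by s <D> with FIRST {s}; in <F>-><D> <F>, the suffix after <F> is empty (adds nothing new). Thus FOLLOW(<F>) = {$, s, t}.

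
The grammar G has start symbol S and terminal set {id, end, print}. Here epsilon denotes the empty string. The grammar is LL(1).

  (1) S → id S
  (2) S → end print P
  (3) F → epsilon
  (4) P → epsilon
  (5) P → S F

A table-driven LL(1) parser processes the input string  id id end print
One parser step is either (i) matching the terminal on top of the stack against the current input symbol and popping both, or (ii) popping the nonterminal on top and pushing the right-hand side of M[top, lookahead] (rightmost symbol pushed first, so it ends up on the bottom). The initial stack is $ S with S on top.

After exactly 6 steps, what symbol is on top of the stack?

step 1: stack=$ S  input=id id end print $  — expand S → id S
step 2: stack=$ S id  input=id id end print $  — match id
step 3: stack=$ S  input=id end print $  — expand S → id S
step 4: stack=$ S id  input=id end print $  — match id
step 5: stack=$ S  input=end print $  — expand S → end print P
step 6: stack=$ P print end  input=end print $  — match end
Stack after step 6: $ P print (top = print).

print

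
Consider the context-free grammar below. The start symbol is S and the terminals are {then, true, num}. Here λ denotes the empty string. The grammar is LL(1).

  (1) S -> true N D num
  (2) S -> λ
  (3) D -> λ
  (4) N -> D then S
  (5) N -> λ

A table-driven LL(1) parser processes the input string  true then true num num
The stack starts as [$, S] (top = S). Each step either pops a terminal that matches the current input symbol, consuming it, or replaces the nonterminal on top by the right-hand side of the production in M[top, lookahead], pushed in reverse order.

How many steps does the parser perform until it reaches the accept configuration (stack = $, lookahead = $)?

12

step 1: stack=$ S  input=true then true num num $  — expand S -> true N D num
step 2: stack=$ num D N true  input=true then true num num $  — match true
step 3: stack=$ num D N  input=then true num num $  — expand N -> D then S
step 4: stack=$ num D S then D  input=then true num num $  — expand D -> λ
step 5: stack=$ num D S then  input=then true num num $  — match then
step 6: stack=$ num D S  input=true num num $  — expand S -> true N D num
step 7: stack=$ num D num D N true  input=true num num $  — match true
step 8: stack=$ num D num D N  input=num num $  — expand N -> λ
step 9: stack=$ num D num D  input=num num $  — expand D -> λ
step 10: stack=$ num D num  input=num num $  — match num
step 11: stack=$ num D  input=num $  — expand D -> λ
step 12: stack=$ num  input=num $  — match num
Accept reached after 12 steps.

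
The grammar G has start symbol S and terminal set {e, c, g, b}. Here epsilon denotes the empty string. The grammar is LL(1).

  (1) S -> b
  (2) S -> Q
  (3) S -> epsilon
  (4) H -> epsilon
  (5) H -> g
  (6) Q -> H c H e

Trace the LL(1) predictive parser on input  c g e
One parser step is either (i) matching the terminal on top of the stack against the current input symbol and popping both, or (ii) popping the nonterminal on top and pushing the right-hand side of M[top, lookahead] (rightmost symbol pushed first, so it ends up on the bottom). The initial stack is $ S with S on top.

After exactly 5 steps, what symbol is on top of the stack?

step 1: stack=$ S  input=c g e $  — expand S -> Q
step 2: stack=$ Q  input=c g e $  — expand Q -> H c H e
step 3: stack=$ e H c H  input=c g e $  — expand H -> epsilon
step 4: stack=$ e H c  input=c g e $  — match c
step 5: stack=$ e H  input=g e $  — expand H -> g
Stack after step 5: $ e g (top = g).

g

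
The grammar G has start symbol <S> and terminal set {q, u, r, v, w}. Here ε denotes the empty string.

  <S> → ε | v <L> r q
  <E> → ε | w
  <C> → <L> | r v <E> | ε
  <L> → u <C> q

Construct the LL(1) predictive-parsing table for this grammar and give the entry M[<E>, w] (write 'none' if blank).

<E> → w

FIRST(<S>): from <S>→ε we get {ε}; from <S>→v <L> r q we get {v}. So FIRST(<S>) = {ε, v}.
FIRST(<E>): from <E>→ε we get {ε}; from <E>→w we get {w}. So FIRST(<E>) = {ε, w}.
FIRST(<L>): from <L>→u <C> q we get {u}. So FIRST(<L>) = {u}.
FIRST(<C>): from <C>→<L> we get {u}; from <C>→r v <E> we get {r}; from <C>→ε we get {ε}. So FIRST(<C>) = {ε, r, u}.
FOLLOW(<S>) includes $ since <S> is the start symbol.
FOLLOW(<C>): in <L>→u <C> q, <C> is followed by q with FIRST {q}. Thus FOLLOW(<C>) = {q}.
FOLLOW(<E>): in <C>→r v <E>, the suffix after <E> is empty, so FOLLOW(<E>) ⊇ FOLLOW(<C>) = {q}. Thus FOLLOW(<E>) = {q}.
For <E> → ε: FIRST(ε) = {ε}, so it goes in M[<E>, t] for t ∈ {}; since ε ∈ FIRST, also for every t ∈ FOLLOW(<E>) = {q}.
For <E> → w: FIRST(w) = {w}, so it goes in M[<E>, t] for t ∈ {w}.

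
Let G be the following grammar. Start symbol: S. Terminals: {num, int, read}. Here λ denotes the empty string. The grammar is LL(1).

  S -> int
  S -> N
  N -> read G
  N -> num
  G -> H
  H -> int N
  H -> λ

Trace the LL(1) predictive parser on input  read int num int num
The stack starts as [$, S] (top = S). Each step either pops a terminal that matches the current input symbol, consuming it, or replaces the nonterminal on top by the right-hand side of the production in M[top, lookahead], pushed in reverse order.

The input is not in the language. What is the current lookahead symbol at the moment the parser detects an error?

int

step 1: stack=$ S  input=read int num int num $  — expand S -> N
step 2: stack=$ N  input=read int num int num $  — expand N -> read G
step 3: stack=$ G read  input=read int num int num $  — match read
step 4: stack=$ G  input=int num int num $  — expand G -> H
step 5: stack=$ H  input=int num int num $  — expand H -> int N
step 6: stack=$ N int  input=int num int num $  — match int
step 7: stack=$ N  input=num int num $  — expand N -> num
step 8: stack=$ num  input=num int num $  — match num
step 9: stack=$  input=int num $  — error: stack empty but input remains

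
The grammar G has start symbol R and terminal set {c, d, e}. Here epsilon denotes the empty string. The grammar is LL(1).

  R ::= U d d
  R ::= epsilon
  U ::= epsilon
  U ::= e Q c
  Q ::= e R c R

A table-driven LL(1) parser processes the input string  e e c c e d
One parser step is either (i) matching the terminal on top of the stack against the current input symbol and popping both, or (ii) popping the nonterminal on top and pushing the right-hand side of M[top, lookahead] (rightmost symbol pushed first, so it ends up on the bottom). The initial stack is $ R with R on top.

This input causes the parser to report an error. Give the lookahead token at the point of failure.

step 1: stack=$ R  input=e e c c e d $  — expand R ::= U d d
step 2: stack=$ d d U  input=e e c c e d $  — expand U ::= e Q c
step 3: stack=$ d d c Q e  input=e e c c e d $  — match e
step 4: stack=$ d d c Q  input=e c c e d $  — expand Q ::= e R c R
step 5: stack=$ d d c R c R e  input=e c c e d $  — match e
step 6: stack=$ d d c R c R  input=c c e d $  — expand R ::= epsilon
step 7: stack=$ d d c R c  input=c c e d $  — match c
step 8: stack=$ d d c R  input=c e d $  — expand R ::= epsilon
step 9: stack=$ d d c  input=c e d $  — match c
step 10: stack=$ d d  input=e d $  — error: top is terminal d but lookahead is e

e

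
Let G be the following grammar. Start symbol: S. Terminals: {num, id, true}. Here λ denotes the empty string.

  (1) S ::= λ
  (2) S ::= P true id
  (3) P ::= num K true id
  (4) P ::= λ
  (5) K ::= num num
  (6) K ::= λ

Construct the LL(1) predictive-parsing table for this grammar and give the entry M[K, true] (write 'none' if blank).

K ::= λ

FIRST(P): from P::=num K true id we get {num}; from P::=λ we get {λ}. So FIRST(P) = {λ, num}.
FIRST(K): from K::=num num we get {num}; from K::=λ we get {λ}. So FIRST(K) = {λ, num}.
FIRST(S): from S::=λ we get {λ}; from S::=P true id we get {num, true}. So FIRST(S) = {λ, num, true}.
FOLLOW(S) includes $ since S is the start symbol.
FOLLOW(K): in P::=num K true id, K is followed by true id with FIRST {true}. Thus FOLLOW(K) = {true}.
For K ::= num num: FIRST(num num) = {num}, so it goes in M[K, t] for t ∈ {num}.
For K ::= λ: FIRST(λ) = {λ}, so it goes in M[K, t] for t ∈ {}; since λ ∈ FIRST, also for every t ∈ FOLLOW(K) = {true}.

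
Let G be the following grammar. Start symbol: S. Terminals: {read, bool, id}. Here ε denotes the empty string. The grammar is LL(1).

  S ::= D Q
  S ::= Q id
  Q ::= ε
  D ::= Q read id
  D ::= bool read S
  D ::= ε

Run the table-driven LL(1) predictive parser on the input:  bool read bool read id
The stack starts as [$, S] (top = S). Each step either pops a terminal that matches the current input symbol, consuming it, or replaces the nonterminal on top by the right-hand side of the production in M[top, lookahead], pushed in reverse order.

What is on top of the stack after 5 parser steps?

D

     Stack            Input                     Action
  1  $ S              bool read bool read id $  expand S ::= D Q
  2  $ Q D            bool read bool read id $  expand D ::= bool read S
  3  $ Q S read bool  bool read bool read id $  match bool
  4  $ Q S read       read bool read id $       match read
  5  $ Q S            bool read id $            expand S ::= D Q
Stack after step 5: $ Q Q D (top = D).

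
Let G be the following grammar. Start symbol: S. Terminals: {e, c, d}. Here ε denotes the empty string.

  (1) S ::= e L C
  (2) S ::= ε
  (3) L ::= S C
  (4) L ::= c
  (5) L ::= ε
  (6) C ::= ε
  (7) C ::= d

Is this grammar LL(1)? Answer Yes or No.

No

FIRST(S) = {ε, e}
FIRST(L) = {ε, c, d, e}
FIRST(C) = {ε, d}
FOLLOW(S) = {$, d}
FOLLOW(L) = {$, d}
FOLLOW(C) = {$, d}
Cell M[C, d] receives both C ::= ε and C ::= d — the grammar is not LL(1).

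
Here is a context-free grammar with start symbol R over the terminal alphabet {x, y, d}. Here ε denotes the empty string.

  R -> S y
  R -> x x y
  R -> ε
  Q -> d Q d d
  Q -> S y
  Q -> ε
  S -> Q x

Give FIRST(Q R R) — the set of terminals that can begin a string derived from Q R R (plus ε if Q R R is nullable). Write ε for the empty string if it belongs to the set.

{ε, d, x}

FIRST(R): from R->S y we get {d, x}; from R->x x y we get {x}; from R->ε we get {ε}. So FIRST(R) = {ε, d, x}.
FIRST(Q): from Q->d Q d d we get {d}; from Q->S y we get {d, x}; from Q->ε we get {ε}. So FIRST(Q) = {ε, d, x}.
FIRST(S): from S->Q x we get {d, x}. So FIRST(S) = {d, x}.
FIRST(Q R R): take FIRST of each symbol in turn, carrying on past any symbol whose FIRST contains ε; result {ε, d, x}.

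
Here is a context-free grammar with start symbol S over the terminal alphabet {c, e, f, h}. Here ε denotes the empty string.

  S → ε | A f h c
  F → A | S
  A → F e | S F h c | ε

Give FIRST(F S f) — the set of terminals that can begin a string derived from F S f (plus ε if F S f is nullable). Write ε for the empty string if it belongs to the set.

FIRST(S): from S→ε we get {ε}; from S→A f h c we get {e, f, h}. So FIRST(S) = {ε, e, f, h}.
FIRST(F): from F→A we get {ε, e, f, h}; from F→S we get {ε, e, f, h}. So FIRST(F) = {ε, e, f, h}.
FIRST(A): from A→F e we get {e, f, h}; from A→S F h c we get {e, f, h}; from A→ε we get {ε}. So FIRST(A) = {ε, e, f, h}.
FIRST(F S f): take FIRST of each symbol in turn, carrying on past any symbol whose FIRST contains ε; result {e, f, h}.

{e, f, h}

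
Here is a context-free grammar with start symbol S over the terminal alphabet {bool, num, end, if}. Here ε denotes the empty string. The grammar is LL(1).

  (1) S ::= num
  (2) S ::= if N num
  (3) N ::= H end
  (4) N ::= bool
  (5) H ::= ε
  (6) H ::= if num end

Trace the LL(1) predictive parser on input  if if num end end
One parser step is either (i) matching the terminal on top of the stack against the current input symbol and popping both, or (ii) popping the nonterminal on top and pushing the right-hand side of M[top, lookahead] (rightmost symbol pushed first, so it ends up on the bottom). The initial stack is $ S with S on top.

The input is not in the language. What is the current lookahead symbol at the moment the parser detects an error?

$

     Stack                 Input                Action
  1  $ S                   if if num end end $  expand S ::= if N num
  2  $ num N if            if if num end end $  match if
  3  $ num N               if num end end $     expand N ::= H end
  4  $ num end H           if num end end $     expand H ::= if num end
  5  $ num end end num if  if num end end $     match if
  6  $ num end end num     num end end $        match num
  7  $ num end end         end end $            match end
  8  $ num end             end $                match end
  9  $ num                 $                    error: top is terminal num but lookahead is $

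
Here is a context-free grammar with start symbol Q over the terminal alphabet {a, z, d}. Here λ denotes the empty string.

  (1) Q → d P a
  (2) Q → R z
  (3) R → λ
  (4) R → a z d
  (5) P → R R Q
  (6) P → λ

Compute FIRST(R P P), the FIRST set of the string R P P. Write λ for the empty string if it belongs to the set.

FIRST(R): from R→λ we get {λ}; from R→a z d we get {a}. So FIRST(R) = {λ, a}.
FIRST(Q): from Q→d P a we get {d}; from Q→R z we get {a, z}. So FIRST(Q) = {a, d, z}.
FIRST(P): from P→R R Q we get {a, d, z}; from P→λ we get {λ}. So FIRST(P) = {λ, a, d, z}.
FIRST(R P P): take FIRST of each symbol in turn, carrying on past any symbol whose FIRST contains λ; result {λ, a, d, z}.

{λ, a, d, z}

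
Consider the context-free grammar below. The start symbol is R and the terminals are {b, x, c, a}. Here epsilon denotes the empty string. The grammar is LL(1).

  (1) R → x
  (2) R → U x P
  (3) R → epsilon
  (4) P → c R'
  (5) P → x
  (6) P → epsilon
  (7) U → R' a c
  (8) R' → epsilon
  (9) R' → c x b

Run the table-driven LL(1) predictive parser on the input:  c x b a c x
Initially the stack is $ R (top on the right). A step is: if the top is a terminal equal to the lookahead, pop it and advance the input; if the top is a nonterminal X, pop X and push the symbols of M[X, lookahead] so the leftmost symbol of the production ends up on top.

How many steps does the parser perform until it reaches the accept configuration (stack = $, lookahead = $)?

step 1: stack=$ R  input=c x b a c x $  — expand R → U x P
step 2: stack=$ P x U  input=c x b a c x $  — expand U → R' a c
step 3: stack=$ P x c a R'  input=c x b a c x $  — expand R' → c x b
step 4: stack=$ P x c a b x c  input=c x b a c x $  — match c
step 5: stack=$ P x c a b x  input=x b a c x $  — match x
step 6: stack=$ P x c a b  input=b a c x $  — match b
step 7: stack=$ P x c a  input=a c x $  — match a
step 8: stack=$ P x c  input=c x $  — match c
step 9: stack=$ P x  input=x $  — match x
step 10: stack=$ P  input=$  — expand P → epsilon
Accept reached after 10 steps.

10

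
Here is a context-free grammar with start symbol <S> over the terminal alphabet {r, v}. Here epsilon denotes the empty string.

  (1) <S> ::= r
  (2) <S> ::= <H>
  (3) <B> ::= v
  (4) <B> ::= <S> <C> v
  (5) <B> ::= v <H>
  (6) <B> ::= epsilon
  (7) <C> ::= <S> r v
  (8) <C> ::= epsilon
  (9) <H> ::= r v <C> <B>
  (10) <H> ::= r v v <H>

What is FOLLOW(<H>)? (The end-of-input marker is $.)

{$, r, v}

FIRST(<H>): from <H>::=r v <C> <B> we get {r}; from <H>::=r v v <H> we get {r}. So FIRST(<H>) = {r}.
FIRST(<S>): from <S>::=r we get {r}; from <S>::=<H> we get {r}. So FIRST(<S>) = {r}.
FIRST(<B>): from <B>::=v we get {v}; from <B>::=<S> <C> v we get {r}; from <B>::=v <H> we get {v}; from <B>::=epsilon we get {epsilon}. So FIRST(<B>) = {epsilon, r, v}.
FIRST(<C>): from <C>::=<S> r v we get {r}; from <C>::=epsilon we get {epsilon}. So FIRST(<C>) = {epsilon, r}.
FOLLOW(<S>) includes $ since <S> is the start symbol.
FOLLOW(<S>): in <B>::=<S> <C> v, <S> is followed by <C> v with FIRST {r, v}; in <C>::=<S> r v, <S> is followed by r v with FIRST {r}. Thus FOLLOW(<S>) = {$, r, v}.
FOLLOW(<B>): in <H>::=r v <C> <B>, the suffix after <B> is empty, so FOLLOW(<B>) ⊇ FOLLOW(<H>) = {$, r, v}. Thus FOLLOW(<B>) = {$, r, v}.
FOLLOW(<H>): in <S>::=<H>, the suffix after <H> is empty, so FOLLOW(<H>) ⊇ FOLLOW(<S>) = {$, r, v}; in <B>::=v <H>, the suffix after <H> is empty, so FOLLOW(<H>) ⊇ FOLLOW(<B>) = {$, r, v}; in <H>::=r v v <H>, the suffix after <H> is empty (adds nothing new). Thus FOLLOW(<H>) = {$, r, v}.
FOLLOW(<C>): in <B>::=<S> <C> v, <C> is followed by v with FIRST {v}; in <H>::=r v <C> <B>, <C> is followed by <B> with FIRST {epsilon, r, v}; in <H>::=r v <C> <B>, the suffix after <C> is nullable, so FOLLOW(<C>) ⊇ FOLLOW(<H>) = {$, r, v}. Thus FOLLOW(<C>) = {$, r, v}.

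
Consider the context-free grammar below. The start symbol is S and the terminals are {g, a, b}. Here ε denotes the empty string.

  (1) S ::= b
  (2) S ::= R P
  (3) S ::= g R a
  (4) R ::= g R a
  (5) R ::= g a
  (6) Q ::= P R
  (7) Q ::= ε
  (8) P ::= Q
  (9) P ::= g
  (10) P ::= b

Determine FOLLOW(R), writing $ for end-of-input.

FIRST(R) = {g}
FIRST(S) = {b, g}  (via R P)
FIRST(Q) = {ε, b, g}  (via P R)
FIRST(P) = {ε, b, g}  (via Q)
FOLLOW(S) includes $ since S is the start symbol.
FOLLOW(S): S appears on no right-hand side. Thus FOLLOW(S) = {$}.
FOLLOW(P): in S::=R P, the suffix after P is empty, so FOLLOW(P) ⊇ FOLLOW(S) = {$}; in Q::=P R, P is followed by R with FIRST {g}. Thus FOLLOW(P) = {$, g}.
FOLLOW(Q): in P::=Q, the suffix after Q is empty, so FOLLOW(Q) ⊇ FOLLOW(P) = {$, g}. Thus FOLLOW(Q) = {$, g}.
FOLLOW(R): in S::=R P, R is followed by P with FIRST {ε, b, g}; in S::=R P, the suffix after R is nullable, so FOLLOW(R) ⊇ FOLLOW(S) = {$}; in S::=g R a, R is followed by a with FIRST {a}; in R::=g R a, R is followed by a with FIRST {a}; in Q::=P R, the suffix after R is empty, so FOLLOW(R) ⊇ FOLLOW(Q) = {$, g}. Thus FOLLOW(R) = {$, a, b, g}.

{$, a, b, g}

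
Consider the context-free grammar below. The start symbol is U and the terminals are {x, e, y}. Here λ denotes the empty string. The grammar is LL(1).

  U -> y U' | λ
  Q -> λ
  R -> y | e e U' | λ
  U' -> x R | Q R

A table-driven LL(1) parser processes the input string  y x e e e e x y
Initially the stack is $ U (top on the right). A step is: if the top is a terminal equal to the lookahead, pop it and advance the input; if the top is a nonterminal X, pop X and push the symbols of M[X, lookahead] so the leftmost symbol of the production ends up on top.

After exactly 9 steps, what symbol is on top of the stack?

step 1: stack=$ U  input=y x e e e e x y $  — expand U -> y U'
step 2: stack=$ U' y  input=y x e e e e x y $  — match y
step 3: stack=$ U'  input=x e e e e x y $  — expand U' -> x R
step 4: stack=$ R x  input=x e e e e x y $  — match x
step 5: stack=$ R  input=e e e e x y $  — expand R -> e e U'
step 6: stack=$ U' e e  input=e e e e x y $  — match e
step 7: stack=$ U' e  input=e e e x y $  — match e
step 8: stack=$ U'  input=e e x y $  — expand U' -> Q R
step 9: stack=$ R Q  input=e e x y $  — expand Q -> λ
Stack after step 9: $ R (top = R).

R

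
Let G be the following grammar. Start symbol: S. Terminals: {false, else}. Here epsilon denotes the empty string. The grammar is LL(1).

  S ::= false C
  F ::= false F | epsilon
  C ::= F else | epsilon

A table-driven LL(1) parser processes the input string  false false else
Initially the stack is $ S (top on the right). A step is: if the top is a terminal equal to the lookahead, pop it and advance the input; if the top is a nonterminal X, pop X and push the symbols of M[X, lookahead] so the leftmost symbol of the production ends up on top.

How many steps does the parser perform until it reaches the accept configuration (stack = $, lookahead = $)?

step 1: stack=$ S  input=false false else $  — expand S ::= false C
step 2: stack=$ C false  input=false false else $  — match false
step 3: stack=$ C  input=false else $  — expand C ::= F else
step 4: stack=$ else F  input=false else $  — expand F ::= false F
step 5: stack=$ else F false  input=false else $  — match false
step 6: stack=$ else F  input=else $  — expand F ::= epsilon
step 7: stack=$ else  input=else $  — match else
Accept reached after 7 steps.

7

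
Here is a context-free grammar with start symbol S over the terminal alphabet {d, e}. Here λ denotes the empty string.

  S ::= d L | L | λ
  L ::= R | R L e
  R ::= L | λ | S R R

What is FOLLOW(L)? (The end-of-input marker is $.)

{$, d, e}

FIRST(S): from S::=d L we get {d}; from S::=L we get {λ, d, e}; from S::=λ we get {λ}. So FIRST(S) = {λ, d, e}.
FIRST(L): from L::=R we get {λ, d, e}; from L::=R L e we get {d, e}. So FIRST(L) = {λ, d, e}.
FIRST(R): from R::=L we get {λ, d, e}; from R::=λ we get {λ}; from R::=S R R we get {λ, d, e}. So FIRST(R) = {λ, d, e}.
FOLLOW(S) includes $ since S is the start symbol.
FOLLOW(S): in R::=S R R, S is followed by R R with FIRST {λ, d, e}; in R::=S R R, the suffix after S is nullable, so FOLLOW(S) ⊇ FOLLOW(R) = {$, d, e}. Thus FOLLOW(S) = {$, d, e}.
FOLLOW(L): in S::=d L, the suffix after L is empty, so FOLLOW(L) ⊇ FOLLOW(S) = {$, d, e}; in S::=L, the suffix after L is empty, so FOLLOW(L) ⊇ FOLLOW(S) = {$, d, e}; in L::=R L e, L is followed by e with FIRST {e}; in R::=L, the suffix after L is empty, so FOLLOW(L) ⊇ FOLLOW(R) = {$, d, e}. Thus FOLLOW(L) = {$, d, e}.
FOLLOW(R): in L::=R, the suffix after R is empty, so FOLLOW(R) ⊇ FOLLOW(L) = {$, d, e}; in L::=R L e, R is followed by L e with FIRST {d, e}; in R::=S R R (occurrence 1), R is followed by R with FIRST {λ, d, e}; in R::=S R R (occurrence 1), the suffix after R is nullable (adds nothing new); in R::=S R R (occurrence 2), the suffix after R is empty (adds nothing new). Thus FOLLOW(R) = {$, d, e}.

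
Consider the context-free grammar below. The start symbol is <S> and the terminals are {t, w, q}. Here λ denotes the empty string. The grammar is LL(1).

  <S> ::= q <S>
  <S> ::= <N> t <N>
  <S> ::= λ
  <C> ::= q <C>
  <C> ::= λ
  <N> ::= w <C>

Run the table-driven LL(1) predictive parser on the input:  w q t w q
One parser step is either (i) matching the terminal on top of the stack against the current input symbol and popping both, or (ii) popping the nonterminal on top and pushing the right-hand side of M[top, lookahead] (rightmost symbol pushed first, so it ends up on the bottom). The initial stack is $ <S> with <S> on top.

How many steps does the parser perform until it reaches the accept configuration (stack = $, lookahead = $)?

12

step 1: stack=$ <S>  input=w q t w q $  — expand <S> ::= <N> t <N>
step 2: stack=$ <N> t <N>  input=w q t w q $  — expand <N> ::= w <C>
step 3: stack=$ <N> t <C> w  input=w q t w q $  — match w
step 4: stack=$ <N> t <C>  input=q t w q $  — expand <C> ::= q <C>
step 5: stack=$ <N> t <C> q  input=q t w q $  — match q
step 6: stack=$ <N> t <C>  input=t w q $  — expand <C> ::= λ
step 7: stack=$ <N> t  input=t w q $  — match t
step 8: stack=$ <N>  input=w q $  — expand <N> ::= w <C>
step 9: stack=$ <C> w  input=w q $  — match w
step 10: stack=$ <C>  input=q $  — expand <C> ::= q <C>
step 11: stack=$ <C> q  input=q $  — match q
step 12: stack=$ <C>  input=$  — expand <C> ::= λ
Accept reached after 12 steps.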